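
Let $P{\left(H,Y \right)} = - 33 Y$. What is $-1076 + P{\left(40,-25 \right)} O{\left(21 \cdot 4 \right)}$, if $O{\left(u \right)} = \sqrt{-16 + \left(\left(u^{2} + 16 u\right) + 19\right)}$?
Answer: $-1076 + 825 \sqrt{8403} \approx 74550.0$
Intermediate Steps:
$O{\left(u \right)} = \sqrt{3 + u^{2} + 16 u}$ ($O{\left(u \right)} = \sqrt{-16 + \left(19 + u^{2} + 16 u\right)} = \sqrt{3 + u^{2} + 16 u}$)
$-1076 + P{\left(40,-25 \right)} O{\left(21 \cdot 4 \right)} = -1076 + \left(-33\right) \left(-25\right) \sqrt{3 + \left(21 \cdot 4\right)^{2} + 16 \cdot 21 \cdot 4} = -1076 + 825 \sqrt{3 + 84^{2} + 16 \cdot 84} = -1076 + 825 \sqrt{3 + 7056 + 1344} = -1076 + 825 \sqrt{8403}$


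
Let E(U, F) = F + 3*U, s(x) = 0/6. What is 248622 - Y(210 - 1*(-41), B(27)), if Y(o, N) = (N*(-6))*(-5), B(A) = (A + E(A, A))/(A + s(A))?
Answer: 248472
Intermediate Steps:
s(x) = 0 (s(x) = 0*(1/6) = 0)
B(A) = 5 (B(A) = (A + (A + 3*A))/(A + 0) = (A + 4*A)/A = (5*A)/A = 5)
Y(o, N) = 30*N (Y(o, N) = -6*N*(-5) = 30*N)
248622 - Y(210 - 1*(-41), B(27)) = 248622 - 30*5 = 248622 - 1*150 = 248622 - 150 = 248472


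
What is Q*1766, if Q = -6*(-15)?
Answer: 158940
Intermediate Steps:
Q = 90
Q*1766 = 90*1766 = 158940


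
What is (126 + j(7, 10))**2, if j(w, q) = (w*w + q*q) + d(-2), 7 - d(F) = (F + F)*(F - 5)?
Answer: 64516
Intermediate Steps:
d(F) = 7 - 2*F*(-5 + F) (d(F) = 7 - (F + F)*(F - 5) = 7 - 2*F*(-5 + F))
j(w, q) = -21 + q**2 + w**2 (j(w, q) = (w*w + q*q) + (7 - 2*(-2)**2 + 10*(-2)) = (w**2 + q**2) + (7 - 2*4 - 20) = (q**2 + w**2) + (7 - 8 - 20) = (q**2 + w**2) - 21 = -21 + q**2 + w**2)
(126 + j(7, 10))**2 = (126 + (-21 + 10**2 + 7**2))**2 = (126 + (-21 + 100 + 49))**2 = (126 + 128)**2 = 254**2 = 64516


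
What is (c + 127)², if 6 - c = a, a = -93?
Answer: 51076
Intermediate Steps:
c = 99 (c = 6 - 1*(-93) = 6 + 93 = 99)
(c + 127)² = (99 + 127)² = 226² = 51076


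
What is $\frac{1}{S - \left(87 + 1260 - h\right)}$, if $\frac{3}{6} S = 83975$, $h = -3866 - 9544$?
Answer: $\frac{1}{153193} \approx 6.5277 \cdot 10^{-6}$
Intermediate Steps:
$h = -13410$ ($h = -3866 - 9544 = -13410$)
$S = 167950$ ($S = 2 \cdot 83975 = 167950$)
$\frac{1}{S - \left(87 + 1260 - h\right)} = \frac{1}{167950 - \left(13497 + 1260\right)} = \frac{1}{167950 - 14757} = \frac{1}{153193}$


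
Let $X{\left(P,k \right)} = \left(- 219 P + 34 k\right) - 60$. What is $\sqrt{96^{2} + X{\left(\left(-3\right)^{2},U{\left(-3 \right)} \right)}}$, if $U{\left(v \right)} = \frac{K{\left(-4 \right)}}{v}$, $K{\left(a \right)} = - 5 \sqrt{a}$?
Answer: $\frac{\sqrt{64665 + 1020 i}}{3} \approx 84.767 + 0.6685 i$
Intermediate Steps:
$U{\left(v \right)} = - \frac{10 i}{v}$ ($U{\left(v \right)} = \frac{\left(-5\right) \sqrt{-4}}{v} = \frac{\left(-5\right) 2 i}{v} = \frac{\left(-10\right) i}{v} = - \frac{10 i}{v}$)
$X{\left(P,k \right)} = -60 - 219 P + 34 k$
$\sqrt{96^{2} + X{\left(\left(-3\right)^{2},U{\left(-3 \right)} \right)}} = \sqrt{96^{2} - \left(60 + 1971 - - \frac{340 i}{-3}\right)} = \sqrt{9216 - \left(2031 - \left(-340\right) i \left(- \frac{1}{3}\right)\right)} = \sqrt{9216 - \left(2031 - \frac{340 i}{3}\right)} = \sqrt{7185 + \frac{340 i}{3}}$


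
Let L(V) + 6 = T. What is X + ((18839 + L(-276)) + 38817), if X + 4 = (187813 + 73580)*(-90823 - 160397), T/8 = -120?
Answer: -65667092774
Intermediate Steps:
T = -960 (T = 8*(-120) = -960)
L(V) = -966 (L(V) = -6 - 960 = -966)
X = -65667149464 (X = -4 + (187813 + 73580)*(-90823 - 160397) = -4 + 261393*(-251220) = -4 - 65667149460 = -65667149464)
X + ((18839 + L(-276)) + 38817) = -65667149464 + ((18839 - 966) + 38817) = -65667149464 + (17873 + 38817) = -65667149464 + 56690 = -65667092774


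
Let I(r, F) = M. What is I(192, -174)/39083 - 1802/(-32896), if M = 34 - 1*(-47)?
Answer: 36546071/642837184 ≈ 0.056851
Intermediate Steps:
M = 81 (M = 34 + 47 = 81)
I(r, F) = 81
I(192, -174)/39083 - 1802/(-32896) = 81/39083 - 1802/(-32896) = 81*(1/39083) - 1802*(-1/32896) = 81/39083 + 901/16448 = 36546071/642837184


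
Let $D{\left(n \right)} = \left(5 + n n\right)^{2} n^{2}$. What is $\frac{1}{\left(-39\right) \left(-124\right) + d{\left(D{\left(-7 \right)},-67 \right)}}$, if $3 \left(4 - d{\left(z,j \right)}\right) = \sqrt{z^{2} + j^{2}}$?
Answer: $- \frac{8712}{4041002309} - \frac{3 \sqrt{20415841945}}{20205011545} \approx -2.3371 \cdot 10^{-5}$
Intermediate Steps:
$D{\left(n \right)} = n^{2} \left(5 + n^{2}\right)^{2}$ ($D{\left(n \right)} = \left(5 + n^{2}\right)^{2} n^{2} = n^{2} \left(5 + n^{2}\right)^{2}$)
$d{\left(z,j \right)} = 4 - \frac{\sqrt{j^{2} + z^{2}}}{3}$ ($d{\left(z,j \right)} = 4 - \frac{\sqrt{z^{2} + j^{2}}}{3} = 4 - \frac{\sqrt{j^{2} + z^{2}}}{3}$)
$\frac{1}{\left(-39\right) \left(-124\right) + d{\left(D{\left(-7 \right)},-67 \right)}} = \frac{1}{\left(-39\right) \left(-124\right) + \left(4 - \frac{\sqrt{\left(-67\right)^{2} + \left(\left(-7\right)^{2} \left(5 + \left(-7\right)^{2}\right)^{2}\right)^{2}}}{3}\right)} = \frac{1}{4836 + \left(4 - \frac{\sqrt{4489 + \left(49 \left(5 + 49\right)^{2}\right)^{2}}}{3}\right)} = \frac{1}{4836 + \left(4 - \frac{\sqrt{4489 + \left(49 \cdot 54^{2}\right)^{2}}}{3}\right)} = \frac{1}{4836 + \left(4 - \frac{\sqrt{4489 + \left(49 \cdot 2916\right)^{2}}}{3}\right)} = \frac{1}{4836 + \left(4 - \frac{\sqrt{4489 + 142884^{2}}}{3}\right)} = \frac{1}{4836 + \left(4 - \frac{\sqrt{4489 + 20415837456}}{3}\right)} = \frac{1}{4836 + \left(4 - \frac{\sqrt{20415841945}}{3}\right)} = \frac{1}{4840 - \frac{\sqrt{20415841945}}{3}}$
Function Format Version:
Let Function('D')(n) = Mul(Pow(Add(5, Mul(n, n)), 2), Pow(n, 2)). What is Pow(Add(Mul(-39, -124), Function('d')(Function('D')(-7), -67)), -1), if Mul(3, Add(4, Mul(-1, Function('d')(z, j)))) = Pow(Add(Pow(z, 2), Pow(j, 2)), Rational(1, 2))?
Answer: Add(Rational(-8712, 4041002309), Mul(Rational(-3, 20205011545), Pow(20415841945, Rational(1, 2)))) ≈ -2.3371e-5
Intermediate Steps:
Function('D')(n) = Mul(Pow(n, 2), Pow(Add(5, Pow(n, 2)), 2)) (Function('D')(n) = Mul(Pow(Add(5, Pow(n, 2)), 2), Pow(n, 2)) = Mul(Pow(n, 2), Pow(Add(5, Pow(n, 2)), 2)))
Function('d')(z, j) = Add(4, Mul(Rational(-1, 3), Pow(Add(Pow(j, 2), Pow(z, 2)), Rational(1, 2)))) (Function('d')(z, j) = Add(4, Mul(Rational(-1, 3), Pow(Add(Pow(z, 2), Pow(j, 2)), Rational(1, 2)))) = Add(4, Mul(Rational(-1, 3), Pow(Add(Pow(j, 2), Pow(z, 2)), Rational(1, 2)))))
Pow(Add(Mul(-39, -124), Function('d')(Function('D')(-7), -67)), -1) = Pow(Add(Mul(-39, -124), Add(4, Mul(Rational(-1, 3), Pow(Add(Pow(-67, 2), Pow(Mul(Pow(-7, 2), Pow(Add(5, Pow(-7, 2)), 2)), 2)), Rational(1, 2))))), -1) = Pow(Add(4836, Add(4, Mul(Rational(-1, 3), Pow(Add(4489, Pow(Mul(49, Pow(Add(5, 49), 2)), 2)), Rational(1, 2))))), -1) = Pow(Add(4836, Add(4, Mul(Rational(-1, 3), Pow(Add(4489, Pow(Mul(49, Pow(54, 2)), 2)), Rational(1, 2))))), -1) = Pow(Add(4836, Add(4, Mul(Rational(-1, 3), Pow(Add(4489, Pow(Mul(49, 2916), 2)), Rational(1, 2))))), -1) = Pow(Add(4836, Add(4, Mul(Rational(-1, 3), Pow(Add(4489, Pow(142884, 2)), Rational(1, 2))))), -1) = Pow(Add(4836, Add(4, Mul(Rational(-1, 3), Pow(Add(4489, 20415837456), Rational(1, 2))))), -1) = Pow(Add(4836, Add(4, Mul(Rational(-1, 3), Pow(20415841945, Rational(1, 2))))), -1) = Pow(Add(4840, Mul(Rational(-1, 3), Pow(20415841945, Rational(1, 2)))), -1)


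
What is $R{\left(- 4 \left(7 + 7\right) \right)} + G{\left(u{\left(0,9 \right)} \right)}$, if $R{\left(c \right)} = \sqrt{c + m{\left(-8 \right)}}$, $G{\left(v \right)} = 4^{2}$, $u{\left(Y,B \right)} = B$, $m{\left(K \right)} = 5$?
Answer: $16 + i \sqrt{51} \approx 16.0 + 7.1414 i$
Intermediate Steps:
$G{\left(v \right)} = 16$
$R{\left(c \right)} = \sqrt{5 + c}$ ($R{\left(c \right)} = \sqrt{c + 5} = \sqrt{5 + c}$)
$R{\left(- 4 \left(7 + 7\right) \right)} + G{\left(u{\left(0,9 \right)} \right)} = \sqrt{5 - 4 \left(7 + 7\right)} + 16 = \sqrt{5 - 56} + 16 = \sqrt{-51} + 16 = i \sqrt{51} + 16 = 16 + i \sqrt{51}$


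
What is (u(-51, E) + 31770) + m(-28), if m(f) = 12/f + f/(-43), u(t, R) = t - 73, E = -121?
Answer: 9525513/301 ≈ 31646.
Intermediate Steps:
u(t, R) = -73 + t
m(f) = 12/f - f/43 (m(f) = 12/f + f*(-1/43) = 12/f - f/43)
(u(-51, E) + 31770) + m(-28) = ((-73 - 51) + 31770) + (12/(-28) - 1/43*(-28)) = (-124 + 31770) + (12*(-1/28) + 28/43) = 31646 + (-3/7 + 28/43) = 31646 + 67/301 = 9525513/301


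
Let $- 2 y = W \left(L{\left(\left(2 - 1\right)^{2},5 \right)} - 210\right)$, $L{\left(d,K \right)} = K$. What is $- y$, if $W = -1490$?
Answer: $152725$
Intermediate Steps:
$y = -152725$ ($y = - \frac{\left(-1490\right) \left(5 - 210\right)}{2} = - \frac{\left(-1490\right) \left(-205\right)}{2} = \left(- \frac{1}{2}\right) 305450 = -152725$)
$- y = \left(-1\right) \left(-152725\right) = 152725$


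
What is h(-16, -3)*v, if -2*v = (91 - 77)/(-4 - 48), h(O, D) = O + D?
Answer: -133/52 ≈ -2.5577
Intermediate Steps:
h(O, D) = D + O
v = 7/52 (v = -(91 - 77)/(2*(-4 - 48)) = -7/(-52) = -7*(-1)/52 = -½*(-7/26) = 7/52 ≈ 0.13462)
h(-16, -3)*v = (-3 - 16)*(7/52) = -19*7/52 = -133/52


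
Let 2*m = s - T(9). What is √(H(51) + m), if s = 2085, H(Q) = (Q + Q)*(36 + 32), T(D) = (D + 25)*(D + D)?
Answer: 3*√3410/2 ≈ 87.593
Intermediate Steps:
T(D) = 2*D*(25 + D) (T(D) = (25 + D)*(2*D) = 2*D*(25 + D))
H(Q) = 136*Q (H(Q) = (2*Q)*68 = 136*Q)
m = 1473/2 (m = (2085 - 2*9*(25 + 9))/2 = (2085 - 2*9*34)/2 = (2085 - 1*612)/2 = (2085 - 612)/2 = (½)*1473 = 1473/2 ≈ 736.50)
√(H(51) + m) = √(136*51 + 1473/2) = √(6936 + 1473/2) = √(15345/2) = 3*√3410/2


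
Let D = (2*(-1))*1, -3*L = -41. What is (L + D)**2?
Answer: 1225/9 ≈ 136.11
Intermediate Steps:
L = 41/3 (L = -1/3*(-41) = 41/3 ≈ 13.667)
D = -2 (D = -2*1 = -2)
(L + D)**2 = (41/3 - 2)**2 = (35/3)**2 = 1225/9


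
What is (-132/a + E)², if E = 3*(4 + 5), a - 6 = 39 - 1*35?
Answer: 4761/25 ≈ 190.44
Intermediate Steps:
a = 10 (a = 6 + (39 - 1*35) = 6 + (39 - 35) = 6 + 4 = 10)
E = 27 (E = 3*9 = 27)
(-132/a + E)² = (-132/10 + 27)² = (-132*⅒ + 27)² = (-66/5 + 27)² = (69/5)² = 4761/25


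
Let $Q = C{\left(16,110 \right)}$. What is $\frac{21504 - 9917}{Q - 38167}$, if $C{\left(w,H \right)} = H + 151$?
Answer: $- \frac{11587}{37906} \approx -0.30568$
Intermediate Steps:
$C{\left(w,H \right)} = 151 + H$
$Q = 261$ ($Q = 151 + 110 = 261$)
$\frac{21504 - 9917}{Q - 38167} = \frac{21504 - 9917}{261 - 38167} = \frac{11587}{-37906} = 11587 \left(- \frac{1}{37906}\right) = - \frac{11587}{37906}$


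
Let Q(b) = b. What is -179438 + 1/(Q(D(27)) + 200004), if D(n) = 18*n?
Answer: -35975524619/200490 ≈ -1.7944e+5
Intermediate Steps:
-179438 + 1/(Q(D(27)) + 200004) = -179438 + 1/(18*27 + 200004) = -179438 + 1/(486 + 200004) = -179438 + 1/200490 = -35975524619/200490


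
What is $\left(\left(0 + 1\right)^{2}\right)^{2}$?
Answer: $1$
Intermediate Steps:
$\left(\left(0 + 1\right)^{2}\right)^{2} = \left(1^{2}\right)^{2} = 1^{2} = 1$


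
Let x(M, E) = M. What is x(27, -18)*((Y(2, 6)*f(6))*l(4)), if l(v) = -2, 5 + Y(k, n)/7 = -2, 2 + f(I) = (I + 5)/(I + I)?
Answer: -5733/2 ≈ -2866.5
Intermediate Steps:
f(I) = -2 + (5 + I)/(2*I) (f(I) = -2 + (I + 5)/(I + I) = -2 + (5 + I)/((2*I)) = -2 + (5 + I)*(1/(2*I)) = -2 + (5 + I)/(2*I))
Y(k, n) = -49 (Y(k, n) = -35 + 7*(-2) = -35 - 14 = -49)
x(27, -18)*((Y(2, 6)*f(6))*l(4)) = 27*(-49*(5 - 3*6)/(2*6)*(-2)) = 27*(-49*(5 - 18)/(2*6)*(-2)) = 27*(-49*(-13)/(2*6)*(-2)) = 27*(-49*(-13/12)*(-2)) = 27*((637/12)*(-2)) = 27*(-637/6) = -5733/2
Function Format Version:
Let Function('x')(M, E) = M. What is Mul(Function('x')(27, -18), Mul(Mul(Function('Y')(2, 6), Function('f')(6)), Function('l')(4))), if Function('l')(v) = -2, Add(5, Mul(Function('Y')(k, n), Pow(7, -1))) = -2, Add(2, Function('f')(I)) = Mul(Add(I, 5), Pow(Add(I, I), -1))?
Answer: Rational(-5733, 2) ≈ -2866.5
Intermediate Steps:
Function('f')(I) = Add(-2, Mul(Rational(1, 2), Pow(I, -1), Add(5, I))) (Function('f')(I) = Add(-2, Mul(Add(I, 5), Pow(Add(I, I), -1))) = Add(-2, Mul(Add(5, I), Pow(Mul(2, I), -1))) = Add(-2, Mul(Add(5, I), Mul(Rational(1, 2), Pow(I, -1)))) = Add(-2, Mul(Rational(1, 2), Pow(I, -1), Add(5, I))))
Function('Y')(k, n) = -49 (Function('Y')(k, n) = Add(-35, Mul(7, -2)) = Add(-35, -14) = -49)
Mul(Function('x')(27, -18), Mul(Mul(Function('Y')(2, 6), Function('f')(6)), Function('l')(4))) = Mul(27, Mul(Mul(-49, Mul(Rational(1, 2), Pow(6, -1), Add(5, Mul(-3, 6)))), -2)) = Mul(27, Mul(Mul(-49, Mul(Rational(1, 2), Rational(1, 6), Add(5, -18))), -2)) = Mul(27, Mul(Mul(-49, Mul(Rational(1, 2), Rational(1, 6), -13)), -2)) = Mul(27, Mul(Mul(-49, Rational(-13, 12)), -2)) = Mul(27, Mul(Rational(637, 12), -2)) = Mul(27, Rational(-637, 6)) = Rational(-5733, 2)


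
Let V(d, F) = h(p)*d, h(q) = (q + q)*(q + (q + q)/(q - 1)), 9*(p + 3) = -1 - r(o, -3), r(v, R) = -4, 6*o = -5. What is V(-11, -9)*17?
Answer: -10880/9 ≈ -1208.9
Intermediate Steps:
o = -5/6 (o = (1/6)*(-5) = -5/6 ≈ -0.83333)
p = -8/3 (p = -3 + (-1 - 1*(-4))/9 = -3 + (-1 + 4)/9 = -3 + (1/9)*3 = -3 + 1/3 = -8/3 ≈ -2.6667)
h(q) = 2*q*(q + 2*q/(-1 + q)) (h(q) = (2*q)*(q + (2*q)/(-1 + q)) = (2*q)*(q + 2*q/(-1 + q)) = 2*q*(q + 2*q/(-1 + q)))
V(d, F) = 640*d/99 (V(d, F) = (2*(-8/3)**2*(1 - 8/3)/(-1 - 8/3))*d = (2*(64/9)*(-5/3)/(-11/3))*d = (2*(64/9)*(-3/11)*(-5/3))*d = 640*d/99)
V(-11, -9)*17 = ((640/99)*(-11))*17 = -640/9*17 = -10880/9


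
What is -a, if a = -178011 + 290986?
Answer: -112975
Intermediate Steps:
a = 112975
-a = -1*112975 = -112975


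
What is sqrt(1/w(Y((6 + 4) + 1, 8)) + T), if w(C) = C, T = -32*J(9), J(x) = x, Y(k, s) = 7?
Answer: I*sqrt(14105)/7 ≈ 16.966*I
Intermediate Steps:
T = -288 (T = -32*9 = -288)
sqrt(1/w(Y((6 + 4) + 1, 8)) + T) = sqrt(1/7 - 288) = sqrt(-2015/7) = I*sqrt(14105)/7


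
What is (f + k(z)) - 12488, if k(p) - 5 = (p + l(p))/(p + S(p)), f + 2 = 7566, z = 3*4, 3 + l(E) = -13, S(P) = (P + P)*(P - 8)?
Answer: -132814/27 ≈ -4919.0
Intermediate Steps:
S(P) = 2*P*(-8 + P) (S(P) = (2*P)*(-8 + P) = 2*P*(-8 + P))
l(E) = -16 (l(E) = -3 - 13 = -16)
z = 12
f = 7564 (f = -2 + 7566 = 7564)
k(p) = 5 + (-16 + p)/(p + 2*p*(-8 + p)) (k(p) = 5 + (p - 16)/(p + 2*p*(-8 + p)) = 5 + (-16 + p)/(p + 2*p*(-8 + p)))
(f + k(z)) - 12488 = (7564 + 2*(-8 - 37*12 + 5*12²)/(12*(-15 + 2*12))) - 12488 = (7564 + 2*(1/12)*(-8 - 444 + 5*144)/(-15 + 24)) - 12488 = (7564 + 2*(1/12)*(-8 - 444 + 720)/9) - 12488 = (7564 + 2*(1/12)*(⅑)*268) - 12488 = (7564 + 134/27) - 12488 = 204362/27 - 12488 = -132814/27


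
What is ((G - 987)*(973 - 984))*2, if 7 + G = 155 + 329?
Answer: 11220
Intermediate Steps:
G = 477 (G = -7 + (155 + 329) = -7 + 484 = 477)
((G - 987)*(973 - 984))*2 = ((477 - 987)*(973 - 984))*2 = -510*(-11)*2 = 5610*2 = 11220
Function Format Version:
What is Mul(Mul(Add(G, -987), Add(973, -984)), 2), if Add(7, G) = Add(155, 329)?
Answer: 11220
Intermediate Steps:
G = 477 (G = Add(-7, Add(155, 329)) = Add(-7, 484) = 477)
Mul(Mul(Add(G, -987), Add(973, -984)), 2) = Mul(Mul(Add(477, -987), Add(973, -984)), 2) = Mul(Mul(-510, -11), 2) = Mul(5610, 2) = 11220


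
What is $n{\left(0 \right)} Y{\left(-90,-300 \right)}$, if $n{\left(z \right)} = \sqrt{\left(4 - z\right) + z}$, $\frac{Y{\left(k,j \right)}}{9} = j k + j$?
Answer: $480600$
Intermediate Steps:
$Y{\left(k,j \right)} = 9 j + 9 j k$ ($Y{\left(k,j \right)} = 9 \left(j k + j\right) = 9 \left(j + j k\right) = 9 j + 9 j k$)
$n{\left(z \right)} = 2$ ($n{\left(z \right)} = \sqrt{4} = 2$)
$n{\left(0 \right)} Y{\left(-90,-300 \right)} = 2 \cdot 9 \left(-300\right) \left(1 - 90\right) = 2 \cdot 9 \left(-300\right) \left(-89\right) = 2 \cdot 240300 = 480600$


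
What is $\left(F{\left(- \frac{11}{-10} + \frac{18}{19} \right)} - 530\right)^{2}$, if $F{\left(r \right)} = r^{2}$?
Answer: $\frac{360304137659041}{1303210000} \approx 2.7647 \cdot 10^{5}$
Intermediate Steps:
$\left(F{\left(- \frac{11}{-10} + \frac{18}{19} \right)} - 530\right)^{2} = \left(\left(- \frac{11}{-10} + \frac{18}{19}\right)^{2} - 530\right)^{2} = \left(\left(\left(-11\right) \left(- \frac{1}{10}\right) + 18 \cdot \frac{1}{19}\right)^{2} - 530\right)^{2} = \left(\left(\frac{11}{10} + \frac{18}{19}\right)^{2} - 530\right)^{2} = \left(\left(\frac{389}{190}\right)^{2} - 530\right)^{2} = \left(\frac{151321}{36100} - 530\right)^{2} = \left(- \frac{18981679}{36100}\right)^{2} = \frac{360304137659041}{1303210000}$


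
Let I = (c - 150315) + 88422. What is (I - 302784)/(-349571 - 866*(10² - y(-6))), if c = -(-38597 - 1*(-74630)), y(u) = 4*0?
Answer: 400710/436171 ≈ 0.91870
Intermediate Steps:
y(u) = 0
c = -36033 (c = -(-38597 + 74630) = -1*36033 = -36033)
I = -97926 (I = (-36033 - 150315) + 88422 = -186348 + 88422 = -97926)
(I - 302784)/(-349571 - 866*(10² - y(-6))) = (-97926 - 302784)/(-349571 - 866*(10² - 1*0)) = -400710/(-349571 - 866*(100 + 0)) = -400710/(-349571 - 866*100) = -400710/(-349571 - 86600) = -400710/(-436171) = -400710*(-1/436171) = 400710/436171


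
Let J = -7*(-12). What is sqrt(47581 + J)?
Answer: sqrt(47665) ≈ 218.32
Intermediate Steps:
J = 84
sqrt(47581 + J) = sqrt(47581 + 84) = sqrt(47665)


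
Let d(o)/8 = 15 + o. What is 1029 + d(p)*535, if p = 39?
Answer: 232149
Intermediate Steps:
d(o) = 120 + 8*o (d(o) = 8*(15 + o) = 120 + 8*o)
1029 + d(p)*535 = 1029 + (120 + 8*39)*535 = 1029 + (120 + 312)*535 = 1029 + 432*535 = 1029 + 231120 = 232149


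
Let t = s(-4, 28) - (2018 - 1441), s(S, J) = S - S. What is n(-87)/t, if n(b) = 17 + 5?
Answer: -22/577 ≈ -0.038128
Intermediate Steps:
s(S, J) = 0
n(b) = 22
t = -577 (t = 0 - (2018 - 1441) = 0 - 1*577 = 0 - 577 = -577)
n(-87)/t = 22/(-577) = 22*(-1/577) = -22/577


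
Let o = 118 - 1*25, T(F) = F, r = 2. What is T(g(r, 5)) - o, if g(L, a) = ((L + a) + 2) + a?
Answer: -79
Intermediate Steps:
g(L, a) = 2 + L + 2*a (g(L, a) = (2 + L + a) + a = 2 + L + 2*a)
o = 93 (o = 118 - 25 = 93)
T(g(r, 5)) - o = (2 + 2 + 2*5) - 1*93 = (2 + 2 + 10) - 93 = 14 - 93 = -79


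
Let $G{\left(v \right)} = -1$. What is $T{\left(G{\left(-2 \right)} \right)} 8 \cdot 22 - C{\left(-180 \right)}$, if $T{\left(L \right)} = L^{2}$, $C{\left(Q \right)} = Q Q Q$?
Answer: $5832176$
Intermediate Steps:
$C{\left(Q \right)} = Q^{3}$ ($C{\left(Q \right)} = Q^{2} Q = Q^{3}$)
$T{\left(G{\left(-2 \right)} \right)} 8 \cdot 22 - C{\left(-180 \right)} = \left(-1\right)^{2} \cdot 8 \cdot 22 - \left(-180\right)^{3} = 1 \cdot 8 \cdot 22 - -5832000 = 8 \cdot 22 + 5832000 = 176 + 5832000 = 5832176$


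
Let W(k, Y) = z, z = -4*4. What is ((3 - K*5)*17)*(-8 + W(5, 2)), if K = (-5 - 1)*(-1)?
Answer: 11016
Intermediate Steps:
K = 6 (K = -6*(-1) = 6)
z = -16
W(k, Y) = -16
((3 - K*5)*17)*(-8 + W(5, 2)) = ((3 - 1*6*5)*17)*(-8 - 16) = ((3 - 6*5)*17)*(-24) = ((3 - 30)*17)*(-24) = -27*17*(-24) = -459*(-24) = 11016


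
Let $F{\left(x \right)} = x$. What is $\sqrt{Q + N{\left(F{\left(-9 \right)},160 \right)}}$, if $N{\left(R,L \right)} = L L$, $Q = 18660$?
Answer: $2 \sqrt{11065} \approx 210.38$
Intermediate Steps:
$N{\left(R,L \right)} = L^{2}$
$\sqrt{Q + N{\left(F{\left(-9 \right)},160 \right)}} = \sqrt{18660 + 160^{2}} = \sqrt{18660 + 25600} = \sqrt{44260} = 2 \sqrt{11065}$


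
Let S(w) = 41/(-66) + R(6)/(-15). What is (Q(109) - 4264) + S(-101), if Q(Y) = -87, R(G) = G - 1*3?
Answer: -1436101/330 ≈ -4351.8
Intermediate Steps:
R(G) = -3 + G (R(G) = G - 3 = -3 + G)
S(w) = -271/330 (S(w) = 41/(-66) + (-3 + 6)/(-15) = 41*(-1/66) + 3*(-1/15) = -41/66 - 1/5 = -271/330)
(Q(109) - 4264) + S(-101) = (-87 - 4264) - 271/330 = -4351 - 271/330 = -1436101/330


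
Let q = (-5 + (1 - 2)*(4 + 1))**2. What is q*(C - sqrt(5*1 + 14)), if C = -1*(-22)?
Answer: 2200 - 100*sqrt(19) ≈ 1764.1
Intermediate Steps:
C = 22
q = 100 (q = (-5 - 1*5)**2 = (-5 - 5)**2 = (-10)**2 = 100)
q*(C - sqrt(5*1 + 14)) = 100*(22 - sqrt(5*1 + 14)) = 100*(22 - sqrt(5 + 14)) = 100*(22 - sqrt(19)) = 2200 - 100*sqrt(19)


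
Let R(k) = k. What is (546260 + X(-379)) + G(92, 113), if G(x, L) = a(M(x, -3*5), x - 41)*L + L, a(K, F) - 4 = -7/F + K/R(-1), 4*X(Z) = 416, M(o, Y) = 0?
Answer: 27892588/51 ≈ 5.4691e+5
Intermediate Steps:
X(Z) = 104 (X(Z) = (1/4)*416 = 104)
a(K, F) = 4 - K - 7/F (a(K, F) = 4 + (-7/F + K/(-1)) = 4 + (-7/F + K*(-1)) = 4 + (-7/F - K) = 4 + (-K - 7/F) = 4 - K - 7/F)
G(x, L) = L + L*(4 - 7/(-41 + x)) (G(x, L) = (4 - 1*0 - 7/(x - 41))*L + L = (4 + 0 - 7/(-41 + x))*L + L = (4 - 7/(-41 + x))*L + L = L*(4 - 7/(-41 + x)) + L = L + L*(4 - 7/(-41 + x)))
(546260 + X(-379)) + G(92, 113) = (546260 + 104) + 113*(-212 + 5*92)/(-41 + 92) = 546364 + 113*(-212 + 460)/51 = 546364 + 113*(1/51)*248 = 546364 + 28024/51 = 27892588/51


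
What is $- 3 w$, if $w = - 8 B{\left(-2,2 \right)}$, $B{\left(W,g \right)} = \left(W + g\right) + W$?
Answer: $-48$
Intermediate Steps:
$B{\left(W,g \right)} = g + 2 W$
$w = 16$ ($w = - 8 \left(2 + 2 \left(-2\right)\right) = - 8 \left(2 - 4\right) = \left(-8\right) \left(-2\right) = 16$)
$- 3 w = \left(-3\right) 16 = -48$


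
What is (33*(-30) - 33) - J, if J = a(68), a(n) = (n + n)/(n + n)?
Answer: -1024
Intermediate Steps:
a(n) = 1 (a(n) = (2*n)/((2*n)) = (2*n)*(1/(2*n)) = 1)
J = 1
(33*(-30) - 33) - J = (33*(-30) - 33) - 1*1 = (-990 - 33) - 1 = -1023 - 1 = -1024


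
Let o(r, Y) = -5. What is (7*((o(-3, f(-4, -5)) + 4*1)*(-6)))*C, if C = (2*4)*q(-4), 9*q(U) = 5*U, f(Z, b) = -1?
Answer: -2240/3 ≈ -746.67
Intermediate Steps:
q(U) = 5*U/9 (q(U) = (5*U)/9 = 5*U/9)
C = -160/9 (C = (2*4)*((5/9)*(-4)) = 8*(-20/9) = -160/9 ≈ -17.778)
(7*((o(-3, f(-4, -5)) + 4*1)*(-6)))*C = (7*((-5 + 4*1)*(-6)))*(-160/9) = (7*((-5 + 4)*(-6)))*(-160/9) = (7*(-1*(-6)))*(-160/9) = (7*6)*(-160/9) = 42*(-160/9) = -2240/3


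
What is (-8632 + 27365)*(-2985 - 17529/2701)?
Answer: -151362902262/2701 ≈ -5.6040e+7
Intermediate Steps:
(-8632 + 27365)*(-2985 - 17529/2701) = 18733*(-2985 - 17529*1/2701) = 18733*(-2985 - 17529/2701) = 18733*(-8080014/2701) = -151362902262/2701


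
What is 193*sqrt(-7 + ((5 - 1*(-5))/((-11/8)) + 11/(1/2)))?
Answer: 193*sqrt(935)/11 ≈ 536.50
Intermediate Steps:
193*sqrt(-7 + ((5 - 1*(-5))/((-11/8)) + 11/(1/2))) = 193*sqrt(-7 + ((5 + 5)/((-11*1/8)) + 11/(1/2))) = 193*sqrt(-7 + (10/(-11/8) + 11*2)) = 193*sqrt(-7 + (10*(-8/11) + 22)) = 193*sqrt(-7 + (-80/11 + 22)) = 193*sqrt(-7 + 162/11) = 193*sqrt(85/11) = 193*(sqrt(935)/11) = 193*sqrt(935)/11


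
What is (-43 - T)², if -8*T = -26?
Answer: 34225/16 ≈ 2139.1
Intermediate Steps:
T = 13/4 (T = -⅛*(-26) = 13/4 ≈ 3.2500)
(-43 - T)² = (-43 - 1*13/4)² = (-43 - 13/4)² = (-185/4)² = 34225/16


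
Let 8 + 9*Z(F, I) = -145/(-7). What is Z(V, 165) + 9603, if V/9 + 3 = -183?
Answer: 605078/63 ≈ 9604.4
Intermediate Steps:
V = -1674 (V = -27 + 9*(-183) = -27 - 1647 = -1674)
Z(F, I) = 89/63 (Z(F, I) = -8/9 + (-145/(-7))/9 = -8/9 + (-145*(-⅐))/9 = -8/9 + (⅑)*(145/7) = -8/9 + 145/63 = 89/63)
Z(V, 165) + 9603 = 89/63 + 9603 = 605078/63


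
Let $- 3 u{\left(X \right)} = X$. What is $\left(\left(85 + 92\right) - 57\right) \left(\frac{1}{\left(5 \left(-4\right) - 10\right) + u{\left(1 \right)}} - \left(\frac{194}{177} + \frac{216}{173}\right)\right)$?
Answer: $- \frac{265004680}{928837} \approx -285.31$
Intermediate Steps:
$u{\left(X \right)} = - \frac{X}{3}$
$\left(\left(85 + 92\right) - 57\right) \left(\frac{1}{\left(5 \left(-4\right) - 10\right) + u{\left(1 \right)}} - \left(\frac{194}{177} + \frac{216}{173}\right)\right) = \left(\left(85 + 92\right) - 57\right) \left(\frac{1}{\left(5 \left(-4\right) - 10\right) - \frac{1}{3}} - \left(\frac{194}{177} + \frac{216}{173}\right)\right) = \left(177 - 57\right) \left(\frac{1}{\left(-20 - 10\right) - \frac{1}{3}} - \frac{71794}{30621}\right) = 120 \left(\frac{1}{-30 - \frac{1}{3}} - \frac{71794}{30621}\right) = 120 \left(\frac{1}{- \frac{91}{3}} - \frac{71794}{30621}\right) = 120 \left(- \frac{3}{91} - \frac{71794}{30621}\right) = 120 \left(- \frac{6625117}{2786511}\right) = - \frac{265004680}{928837}$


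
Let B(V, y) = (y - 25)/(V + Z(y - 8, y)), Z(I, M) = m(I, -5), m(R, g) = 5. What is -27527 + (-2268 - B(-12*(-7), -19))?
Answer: -2651711/89 ≈ -29795.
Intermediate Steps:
Z(I, M) = 5
B(V, y) = (-25 + y)/(5 + V) (B(V, y) = (y - 25)/(V + 5) = (-25 + y)/(5 + V))
-27527 + (-2268 - B(-12*(-7), -19)) = -27527 + (-2268 - (-25 - 19)/(5 - 12*(-7))) = -27527 + (-2268 - (-44)/(5 + 84)) = -27527 + (-2268 - (-44)/89) = -27527 + (-2268 - 1*(-44/89)) = -27527 + (-2268 + 44/89) = -27527 - 201808/89 = -2651711/89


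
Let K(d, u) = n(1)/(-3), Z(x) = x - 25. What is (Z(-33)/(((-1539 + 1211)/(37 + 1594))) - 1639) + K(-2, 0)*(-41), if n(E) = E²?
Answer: -657767/492 ≈ -1336.9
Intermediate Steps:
Z(x) = -25 + x
K(d, u) = -⅓ (K(d, u) = 1²/(-3) = 1*(-⅓) = -⅓)
(Z(-33)/(((-1539 + 1211)/(37 + 1594))) - 1639) + K(-2, 0)*(-41) = ((-25 - 33)/(((-1539 + 1211)/(37 + 1594))) - 1639) - ⅓*(-41) = (-58/((-328/1631)) - 1639) + 41/3 = (-58/((-328*1/1631)) - 1639) + 41/3 = (-58/(-328/1631) - 1639) + 41/3 = (-58*(-1631/328) - 1639) + 41/3 = (47299/164 - 1639) + 41/3 = -221497/164 + 41/3 = -657767/492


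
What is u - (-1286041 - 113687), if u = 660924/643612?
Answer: 225220599615/160903 ≈ 1.3997e+6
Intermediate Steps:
u = 165231/160903 (u = 660924*(1/643612) = 165231/160903 ≈ 1.0269)
u - (-1286041 - 113687) = 165231/160903 - (-1286041 - 113687) = 165231/160903 - 1*(-1399728) = 165231/160903 + 1399728 = 225220599615/160903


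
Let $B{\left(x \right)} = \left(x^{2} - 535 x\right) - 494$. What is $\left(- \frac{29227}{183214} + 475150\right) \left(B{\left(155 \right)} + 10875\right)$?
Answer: $- \frac{4223778017295087}{183214} \approx -2.3054 \cdot 10^{10}$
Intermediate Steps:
$B{\left(x \right)} = -494 + x^{2} - 535 x$
$\left(- \frac{29227}{183214} + 475150\right) \left(B{\left(155 \right)} + 10875\right) = \left(- \frac{29227}{183214} + 475150\right) \left(\left(-494 + 155^{2} - 82925\right) + 10875\right) = \left(\left(-29227\right) \frac{1}{183214} + 475150\right) \left(\left(-494 + 24025 - 82925\right) + 10875\right) = \left(- \frac{29227}{183214} + 475150\right) \left(-59394 + 10875\right) = \frac{87054102873}{183214} \left(-48519\right) = - \frac{4223778017295087}{183214}$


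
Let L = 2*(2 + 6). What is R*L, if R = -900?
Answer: -14400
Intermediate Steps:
L = 16 (L = 2*8 = 16)
R*L = -900*16 = -14400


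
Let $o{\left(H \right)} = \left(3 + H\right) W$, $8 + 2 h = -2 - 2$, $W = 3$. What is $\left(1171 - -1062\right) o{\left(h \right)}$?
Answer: $-20097$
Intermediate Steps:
$h = -6$ ($h = -4 + \frac{-2 - 2}{2} = -4 + \frac{1}{2} \left(-4\right) = -4 - 2 = -6$)
$o{\left(H \right)} = 9 + 3 H$ ($o{\left(H \right)} = \left(3 + H\right) 3 = 9 + 3 H$)
$\left(1171 - -1062\right) o{\left(h \right)} = \left(1171 - -1062\right) \left(9 + 3 \left(-6\right)\right) = \left(1171 + 1062\right) \left(9 - 18\right) = 2233 \left(-9\right) = -20097$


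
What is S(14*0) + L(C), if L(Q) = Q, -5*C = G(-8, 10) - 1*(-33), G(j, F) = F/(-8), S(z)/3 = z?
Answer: -127/20 ≈ -6.3500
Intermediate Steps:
S(z) = 3*z
G(j, F) = -F/8 (G(j, F) = F*(-⅛) = -F/8)
C = -127/20 (C = -(-⅛*10 - 1*(-33))/5 = -(-5/4 + 33)/5 = -⅕*127/4 = -127/20 ≈ -6.3500)
S(14*0) + L(C) = 3*(14*0) - 127/20 = 3*0 - 127/20 = 0 - 127/20 = -127/20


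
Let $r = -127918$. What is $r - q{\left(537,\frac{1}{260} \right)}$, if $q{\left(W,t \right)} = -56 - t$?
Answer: $- \frac{33244119}{260} \approx -1.2786 \cdot 10^{5}$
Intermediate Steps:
$r - q{\left(537,\frac{1}{260} \right)} = -127918 - \left(-56 - \frac{1}{260}\right) = -127918 - - \frac{14561}{260} = -127918 + \frac{14561}{260} = - \frac{33244119}{260}$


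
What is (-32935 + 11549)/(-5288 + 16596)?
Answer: -10693/5654 ≈ -1.8912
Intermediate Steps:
(-32935 + 11549)/(-5288 + 16596) = -21386/11308 = -21386*1/11308 = -10693/5654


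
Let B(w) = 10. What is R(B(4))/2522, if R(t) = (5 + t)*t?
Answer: 75/1261 ≈ 0.059477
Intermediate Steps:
R(t) = t*(5 + t)
R(B(4))/2522 = (10*(5 + 10))/2522 = (10*15)*(1/2522) = 150*(1/2522) = 75/1261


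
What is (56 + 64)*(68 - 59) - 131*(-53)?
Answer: 8023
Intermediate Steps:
(56 + 64)*(68 - 59) - 131*(-53) = 120*9 + 6943 = 1080 + 6943 = 8023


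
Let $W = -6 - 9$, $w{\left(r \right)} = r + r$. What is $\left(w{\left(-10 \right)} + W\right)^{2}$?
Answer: $1225$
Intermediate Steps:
$w{\left(r \right)} = 2 r$
$W = -15$
$\left(w{\left(-10 \right)} + W\right)^{2} = \left(2 \left(-10\right) - 15\right)^{2} = \left(-20 - 15\right)^{2} = \left(-35\right)^{2} = 1225$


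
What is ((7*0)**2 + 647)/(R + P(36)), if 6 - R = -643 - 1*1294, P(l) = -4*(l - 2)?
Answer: 647/1807 ≈ 0.35805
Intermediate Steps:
P(l) = 8 - 4*l (P(l) = -4*(-2 + l) = 8 - 4*l)
R = 1943 (R = 6 - (-643 - 1*1294) = 6 - (-643 - 1294) = 6 - 1*(-1937) = 6 + 1937 = 1943)
((7*0)**2 + 647)/(R + P(36)) = ((7*0)**2 + 647)/(1943 + (8 - 4*36)) = (0**2 + 647)/(1943 + (8 - 144)) = (0 + 647)/(1943 - 136) = 647/1807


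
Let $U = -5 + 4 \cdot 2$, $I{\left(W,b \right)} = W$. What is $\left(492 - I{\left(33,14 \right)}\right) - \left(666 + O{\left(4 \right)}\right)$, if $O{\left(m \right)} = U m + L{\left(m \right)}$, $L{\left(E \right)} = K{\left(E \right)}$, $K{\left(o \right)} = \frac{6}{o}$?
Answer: $- \frac{441}{2} \approx -220.5$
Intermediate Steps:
$L{\left(E \right)} = \frac{6}{E}$
$U = 3$ ($U = -5 + 8 = 3$)
$O{\left(m \right)} = 3 m + \frac{6}{m}$
$\left(492 - I{\left(33,14 \right)}\right) - \left(666 + O{\left(4 \right)}\right) = \left(492 - 33\right) - \left(666 + \left(3 \cdot 4 + \frac{6}{4}\right)\right) = \left(492 - 33\right) - \left(666 + \left(12 + 6 \cdot \frac{1}{4}\right)\right) = 459 - \left(666 + \left(12 + \frac{3}{2}\right)\right) = 459 - \left(666 + \frac{27}{2}\right) = 459 - \frac{1359}{2} = - \frac{441}{2}$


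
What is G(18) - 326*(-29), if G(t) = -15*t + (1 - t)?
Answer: 9167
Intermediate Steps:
G(t) = 1 - 16*t
G(18) - 326*(-29) = (1 - 16*18) - 326*(-29) = (1 - 288) + 9454 = -287 + 9454 = 9167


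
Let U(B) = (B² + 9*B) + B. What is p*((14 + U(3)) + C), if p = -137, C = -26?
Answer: -3699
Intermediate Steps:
U(B) = B² + 10*B
p*((14 + U(3)) + C) = -137*((14 + 3*(10 + 3)) - 26) = -137*((14 + 3*13) - 26) = -137*((14 + 39) - 26) = -137*(53 - 26) = -137*27 = -3699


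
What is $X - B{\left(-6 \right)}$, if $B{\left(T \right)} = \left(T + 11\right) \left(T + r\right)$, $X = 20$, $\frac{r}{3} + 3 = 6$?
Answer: $5$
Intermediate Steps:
$r = 9$ ($r = -9 + 3 \cdot 6 = -9 + 18 = 9$)
$B{\left(T \right)} = \left(9 + T\right) \left(11 + T\right)$ ($B{\left(T \right)} = \left(T + 11\right) \left(T + 9\right) = \left(11 + T\right) \left(9 + T\right) = \left(9 + T\right) \left(11 + T\right)$)
$X - B{\left(-6 \right)} = 20 - \left(99 + \left(-6\right)^{2} + 20 \left(-6\right)\right) = 20 - \left(99 + 36 - 120\right) = 20 - 15 = 5$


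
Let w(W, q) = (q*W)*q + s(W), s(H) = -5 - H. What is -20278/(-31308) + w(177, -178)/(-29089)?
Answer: -87490914073/455359206 ≈ -192.14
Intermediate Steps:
w(W, q) = -5 - W + W*q² (w(W, q) = (q*W)*q + (-5 - W) = (W*q)*q + (-5 - W) = W*q² + (-5 - W) = -5 - W + W*q²)
-20278/(-31308) + w(177, -178)/(-29089) = -20278/(-31308) + (-5 - 1*177 + 177*(-178)²)/(-29089) = -20278*(-1/31308) + (-5 - 177 + 177*31684)*(-1/29089) = 10139/15654 + (-5 - 177 + 5608068)*(-1/29089) = 10139/15654 + 5607886*(-1/29089) = 10139/15654 - 5607886/29089 = -87490914073/455359206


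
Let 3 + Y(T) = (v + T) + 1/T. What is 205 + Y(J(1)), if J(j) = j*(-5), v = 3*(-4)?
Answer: 924/5 ≈ 184.80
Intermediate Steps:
v = -12
J(j) = -5*j
Y(T) = -15 + T + 1/T (Y(T) = -3 + ((-12 + T) + 1/T) = -3 + (-12 + T + 1/T) = -15 + T + 1/T)
205 + Y(J(1)) = 205 + (-15 - 5*1 + 1/(-5*1)) = 205 + (-15 - 5 + 1/(-5)) = 205 + (-15 - 5 - ⅕) = 205 - 101/5 = 924/5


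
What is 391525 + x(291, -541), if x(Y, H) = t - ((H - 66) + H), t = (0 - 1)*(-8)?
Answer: 392681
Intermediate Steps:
t = 8 (t = -1*(-8) = 8)
x(Y, H) = 74 - 2*H (x(Y, H) = 8 - ((H - 66) + H) = 8 - ((-66 + H) + H) = 8 - (-66 + 2*H) = 8 + (66 - 2*H) = 74 - 2*H)
391525 + x(291, -541) = 391525 + (74 - 2*(-541)) = 391525 + (74 + 1082) = 391525 + 1156 = 392681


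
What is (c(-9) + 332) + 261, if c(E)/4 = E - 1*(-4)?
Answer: 573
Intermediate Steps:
c(E) = 16 + 4*E (c(E) = 4*(E - 1*(-4)) = 4*(E + 4) = 4*(4 + E) = 16 + 4*E)
(c(-9) + 332) + 261 = ((16 + 4*(-9)) + 332) + 261 = ((16 - 36) + 332) + 261 = (-20 + 332) + 261 = 312 + 261 = 573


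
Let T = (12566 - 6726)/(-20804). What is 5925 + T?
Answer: 30814465/5201 ≈ 5924.7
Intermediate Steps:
T = -1460/5201 (T = 5840*(-1/20804) = -1460/5201 ≈ -0.28071)
5925 + T = 5925 - 1460/5201 = 30814465/5201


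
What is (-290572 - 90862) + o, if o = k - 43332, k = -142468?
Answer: -567234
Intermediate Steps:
o = -185800 (o = -142468 - 43332 = -185800)
(-290572 - 90862) + o = (-290572 - 90862) - 185800 = -381434 - 185800 = -567234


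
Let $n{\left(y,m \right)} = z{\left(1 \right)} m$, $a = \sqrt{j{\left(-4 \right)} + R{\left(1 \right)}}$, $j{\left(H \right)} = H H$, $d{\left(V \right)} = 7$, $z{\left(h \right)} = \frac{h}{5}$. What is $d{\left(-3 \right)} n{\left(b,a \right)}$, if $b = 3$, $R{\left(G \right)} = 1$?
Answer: $\frac{7 \sqrt{17}}{5} \approx 5.7723$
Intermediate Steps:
$z{\left(h \right)} = \frac{h}{5}$ ($z{\left(h \right)} = h \frac{1}{5} = \frac{h}{5}$)
$j{\left(H \right)} = H^{2}$
$a = \sqrt{17}$ ($a = \sqrt{\left(-4\right)^{2} + 1} = \sqrt{16 + 1} = \sqrt{17} \approx 4.1231$)
$n{\left(y,m \right)} = \frac{m}{5}$ ($n{\left(y,m \right)} = \frac{1}{5} \cdot 1 m = \frac{m}{5}$)
$d{\left(-3 \right)} n{\left(b,a \right)} = 7 \frac{\sqrt{17}}{5} = \frac{7 \sqrt{17}}{5}$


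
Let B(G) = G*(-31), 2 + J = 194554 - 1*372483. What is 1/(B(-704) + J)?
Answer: -1/156107 ≈ -6.4059e-6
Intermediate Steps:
J = -177931 (J = -2 + (194554 - 1*372483) = -2 + (194554 - 372483) = -2 - 177929 = -177931)
B(G) = -31*G
1/(B(-704) + J) = 1/(-31*(-704) - 177931) = 1/(21824 - 177931) = 1/(-156107) = -1/156107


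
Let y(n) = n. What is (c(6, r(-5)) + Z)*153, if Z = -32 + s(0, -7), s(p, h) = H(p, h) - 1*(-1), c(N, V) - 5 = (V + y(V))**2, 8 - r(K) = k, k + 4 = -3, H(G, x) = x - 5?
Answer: 131886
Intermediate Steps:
H(G, x) = -5 + x
k = -7 (k = -4 - 3 = -7)
r(K) = 15 (r(K) = 8 - 1*(-7) = 8 + 7 = 15)
c(N, V) = 5 + 4*V**2 (c(N, V) = 5 + (V + V)**2 = 5 + (2*V)**2 = 5 + 4*V**2)
s(p, h) = -4 + h (s(p, h) = (-5 + h) - 1*(-1) = (-5 + h) + 1 = -4 + h)
Z = -43 (Z = -32 + (-4 - 7) = -32 - 11 = -43)
(c(6, r(-5)) + Z)*153 = ((5 + 4*15**2) - 43)*153 = ((5 + 4*225) - 43)*153 = ((5 + 900) - 43)*153 = (905 - 43)*153 = 862*153 = 131886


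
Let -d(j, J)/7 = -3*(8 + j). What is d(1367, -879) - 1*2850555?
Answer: -2821680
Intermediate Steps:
d(j, J) = 168 + 21*j (d(j, J) = -(-21)*(8 + j) = -7*(-24 - 3*j) = 168 + 21*j)
d(1367, -879) - 1*2850555 = (168 + 21*1367) - 1*2850555 = (168 + 28707) - 2850555 = 28875 - 2850555 = -2821680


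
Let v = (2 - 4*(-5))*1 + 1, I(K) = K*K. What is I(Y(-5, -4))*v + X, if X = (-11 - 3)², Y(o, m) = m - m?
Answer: 196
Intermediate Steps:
Y(o, m) = 0
I(K) = K²
v = 23 (v = (2 + 20)*1 + 1 = 22*1 + 1 = 22 + 1 = 23)
X = 196 (X = (-14)² = 196)
I(Y(-5, -4))*v + X = 0²*23 + 196 = 0*23 + 196 = 0 + 196 = 196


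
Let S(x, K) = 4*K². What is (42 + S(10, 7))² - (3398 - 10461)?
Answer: 63707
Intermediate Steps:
(42 + S(10, 7))² - (3398 - 10461) = (42 + 4*7²)² - (3398 - 10461) = (42 + 4*49)² - 1*(-7063) = (42 + 196)² + 7063 = 238² + 7063 = 56644 + 7063 = 63707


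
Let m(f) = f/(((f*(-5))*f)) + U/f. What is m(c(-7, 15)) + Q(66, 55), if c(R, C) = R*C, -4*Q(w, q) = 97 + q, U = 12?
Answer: -20009/525 ≈ -38.112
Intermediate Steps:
Q(w, q) = -97/4 - q/4 (Q(w, q) = -(97 + q)/4 = -97/4 - q/4)
c(R, C) = C*R
m(f) = 59/(5*f) (m(f) = f/(((f*(-5))*f)) + 12/f = f/(((-5*f)*f)) + 12/f = f/((-5*f²)) + 12/f = f*(-1/(5*f²)) + 12/f = -1/(5*f) + 12/f = 59/(5*f))
m(c(-7, 15)) + Q(66, 55) = 59/(5*((15*(-7)))) + (-97/4 - ¼*55) = (59/5)/(-105) + (-97/4 - 55/4) = (59/5)*(-1/105) - 38 = -59/525 - 38 = -20009/525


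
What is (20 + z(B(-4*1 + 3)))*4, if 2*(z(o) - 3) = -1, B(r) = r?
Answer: 90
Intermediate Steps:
z(o) = 5/2 (z(o) = 3 + (1/2)*(-1) = 3 - 1/2 = 5/2)
(20 + z(B(-4*1 + 3)))*4 = (20 + 5/2)*4 = (45/2)*4 = 90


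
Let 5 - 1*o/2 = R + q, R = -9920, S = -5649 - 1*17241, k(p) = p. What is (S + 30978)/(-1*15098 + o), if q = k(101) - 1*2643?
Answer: 2022/2459 ≈ 0.82229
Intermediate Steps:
S = -22890 (S = -5649 - 17241 = -22890)
q = -2542 (q = 101 - 1*2643 = 101 - 2643 = -2542)
o = 24934 (o = 10 - 2*(-9920 - 2542) = 10 - 2*(-12462) = 10 + 24924 = 24934)
(S + 30978)/(-1*15098 + o) = (-22890 + 30978)/(-1*15098 + 24934) = 8088/(-15098 + 24934) = 8088/9836 = 8088*(1/9836) = 2022/2459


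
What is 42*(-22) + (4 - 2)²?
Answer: -920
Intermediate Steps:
42*(-22) + (4 - 2)² = -924 + 2² = -924 + 4 = -920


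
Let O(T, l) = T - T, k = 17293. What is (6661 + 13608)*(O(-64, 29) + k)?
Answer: 350511817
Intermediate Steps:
O(T, l) = 0
(6661 + 13608)*(O(-64, 29) + k) = (6661 + 13608)*(0 + 17293) = 20269*17293 = 350511817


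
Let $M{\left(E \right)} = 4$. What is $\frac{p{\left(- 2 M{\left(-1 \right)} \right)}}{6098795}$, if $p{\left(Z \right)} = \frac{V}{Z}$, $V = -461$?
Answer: $\frac{461}{48790360} \approx 9.4486 \cdot 10^{-6}$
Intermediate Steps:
$p{\left(Z \right)} = - \frac{461}{Z}$
$\frac{p{\left(- 2 M{\left(-1 \right)} \right)}}{6098795} = \frac{\left(-461\right) \frac{1}{\left(-2\right) 4}}{6098795} = - \frac{461}{-8} \cdot \frac{1}{6098795} = \left(-461\right) \left(- \frac{1}{8}\right) \frac{1}{6098795} = \frac{461}{8} \cdot \frac{1}{6098795} = \frac{461}{48790360}$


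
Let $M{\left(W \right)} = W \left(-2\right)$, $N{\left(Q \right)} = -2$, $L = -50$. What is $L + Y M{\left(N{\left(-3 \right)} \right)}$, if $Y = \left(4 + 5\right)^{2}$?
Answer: $274$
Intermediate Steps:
$M{\left(W \right)} = - 2 W$
$Y = 81$ ($Y = 9^{2} = 81$)
$L + Y M{\left(N{\left(-3 \right)} \right)} = -50 + 81 \left(\left(-2\right) \left(-2\right)\right) = -50 + 81 \cdot 4 = -50 + 324 = 274$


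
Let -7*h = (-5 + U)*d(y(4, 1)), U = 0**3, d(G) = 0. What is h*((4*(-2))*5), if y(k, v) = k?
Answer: 0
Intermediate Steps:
U = 0
h = 0 (h = -(-5 + 0)*0/7 = -(-5)*0/7 = -1/7*0 = 0)
h*((4*(-2))*5) = 0*((4*(-2))*5) = 0*(-8*5) = 0*(-40) = 0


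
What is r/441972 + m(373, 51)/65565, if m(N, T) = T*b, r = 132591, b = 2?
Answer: 323644817/1073255340 ≈ 0.30155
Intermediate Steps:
m(N, T) = 2*T (m(N, T) = T*2 = 2*T)
r/441972 + m(373, 51)/65565 = 132591/441972 + (2*51)/65565 = 132591*(1/441972) + 102*(1/65565) = 44197/147324 + 34/21855 = 323644817/1073255340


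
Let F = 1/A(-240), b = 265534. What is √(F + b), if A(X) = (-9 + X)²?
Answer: 7*√335987215/249 ≈ 515.30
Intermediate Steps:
F = 1/62001 (F = 1/((-9 - 240)²) = 1/((-249)²) = 1/62001 ≈ 1.6129e-5)
√(F + b) = √(1/62001 + 265534) = √(16463373535/62001) = 7*√335987215/249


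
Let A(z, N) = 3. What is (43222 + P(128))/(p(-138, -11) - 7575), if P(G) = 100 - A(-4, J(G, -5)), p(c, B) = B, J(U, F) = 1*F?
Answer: -43319/7586 ≈ -5.7104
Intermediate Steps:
J(U, F) = F
P(G) = 97 (P(G) = 100 - 1*3 = 100 - 3 = 97)
(43222 + P(128))/(p(-138, -11) - 7575) = (43222 + 97)/(-11 - 7575) = 43319/(-7586) = 43319*(-1/7586) = -43319/7586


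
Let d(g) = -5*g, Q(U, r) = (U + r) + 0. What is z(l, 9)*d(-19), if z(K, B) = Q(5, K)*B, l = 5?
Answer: 8550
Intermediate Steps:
Q(U, r) = U + r
z(K, B) = B*(5 + K) (z(K, B) = (5 + K)*B = B*(5 + K))
z(l, 9)*d(-19) = (9*(5 + 5))*(-5*(-19)) = (9*10)*95 = 90*95 = 8550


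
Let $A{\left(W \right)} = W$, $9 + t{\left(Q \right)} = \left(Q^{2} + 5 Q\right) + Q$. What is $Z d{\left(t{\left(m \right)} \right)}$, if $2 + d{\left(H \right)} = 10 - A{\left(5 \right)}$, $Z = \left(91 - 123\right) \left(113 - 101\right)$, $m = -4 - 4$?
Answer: $-1152$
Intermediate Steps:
$m = -8$ ($m = -4 - 4 = -8$)
$t{\left(Q \right)} = -9 + Q^{2} + 6 Q$ ($t{\left(Q \right)} = -9 + \left(\left(Q^{2} + 5 Q\right) + Q\right) = -9 + \left(Q^{2} + 6 Q\right) = -9 + Q^{2} + 6 Q$)
$Z = -384$ ($Z = \left(-32\right) 12 = -384$)
$d{\left(H \right)} = 3$ ($d{\left(H \right)} = -2 + \left(10 - 5\right) = -2 + 5 = 3$)
$Z d{\left(t{\left(m \right)} \right)} = \left(-384\right) 3 = -1152$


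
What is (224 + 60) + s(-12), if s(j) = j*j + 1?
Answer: 429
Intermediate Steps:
s(j) = 1 + j² (s(j) = j² + 1 = 1 + j²)
(224 + 60) + s(-12) = (224 + 60) + (1 + (-12)²) = 284 + (1 + 144) = 284 + 145 = 429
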